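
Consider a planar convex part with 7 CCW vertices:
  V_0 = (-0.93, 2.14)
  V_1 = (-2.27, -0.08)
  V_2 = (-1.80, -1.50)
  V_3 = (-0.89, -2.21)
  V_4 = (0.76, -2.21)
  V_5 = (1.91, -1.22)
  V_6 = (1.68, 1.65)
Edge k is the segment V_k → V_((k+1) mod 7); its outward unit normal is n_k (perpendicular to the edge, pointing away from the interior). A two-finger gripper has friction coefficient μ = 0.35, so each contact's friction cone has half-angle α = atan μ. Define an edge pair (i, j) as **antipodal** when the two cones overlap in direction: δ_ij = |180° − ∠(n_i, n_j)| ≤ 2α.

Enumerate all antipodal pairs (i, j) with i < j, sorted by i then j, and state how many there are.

count = 5; pairs: (0,4), (0,5), (1,5), (2,6), (3,6)

α = atan 0.35 = 19.29°;  2α = 38.58°
n_0 = (-0.8561, +0.5168)
n_1 = (-0.9493, -0.3142)
n_2 = (-0.6151, -0.7884)
n_3 = (+0.0000, -1.0000)
n_4 = (+0.6524, -0.7579)
n_5 = (+0.9968, +0.0799)
n_6 = (+0.1845, +0.9828)
  (0,1): δ = 130.57°  ·
  (0,2): δ = 96.85°  ·
  (0,3): δ = 58.88°  ·
  (0,4): δ = 18.16°  ✓
  (0,5): δ = 35.70°  ✓
  (0,6): δ = 110.48°  ·
  (1,2): δ = 146.28°  ·
  (1,3): δ = 108.31°  ·
  (1,4): δ = 67.59°  ·
  (1,5): δ = 13.73°  ✓
  (1,6): δ = 61.05°  ·
  (2,3): δ = 142.04°  ·
  (2,4): δ = 101.31°  ·
  (2,5): δ = 47.46°  ·
  (2,6): δ = 27.33°  ✓
  (3,4): δ = 139.28°  ·
  (3,5): δ = 85.42°  ·
  (3,6): δ = 10.63°  ✓
  (4,5): δ = 126.14°  ·
  (4,6): δ = 51.36°  ·
  (5,6): δ = 105.21°  ·
antipodal pairs: 5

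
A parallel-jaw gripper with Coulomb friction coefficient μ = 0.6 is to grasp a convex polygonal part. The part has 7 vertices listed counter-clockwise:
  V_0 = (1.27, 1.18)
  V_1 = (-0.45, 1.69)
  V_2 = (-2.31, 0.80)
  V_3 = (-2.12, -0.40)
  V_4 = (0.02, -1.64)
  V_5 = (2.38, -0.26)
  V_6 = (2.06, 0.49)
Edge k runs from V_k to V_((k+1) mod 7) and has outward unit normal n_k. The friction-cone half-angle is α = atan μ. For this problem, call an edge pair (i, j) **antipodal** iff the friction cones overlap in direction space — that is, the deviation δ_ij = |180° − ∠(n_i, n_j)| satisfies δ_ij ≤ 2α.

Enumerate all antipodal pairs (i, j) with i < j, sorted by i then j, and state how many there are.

α = atan 0.6 = 30.96°;  2α = 61.93°
n_0 = (+0.2843, +0.9587)
n_1 = (-0.4316, +0.9021)
n_2 = (-0.9877, -0.1564)
n_3 = (-0.5014, -0.8652)
n_4 = (+0.5048, -0.8632)
n_5 = (+0.9198, +0.3924)
n_6 = (+0.6578, +0.7532)
  (0,1): δ = 137.91°  ·
  (0,2): δ = 64.49°  ·
  (0,3): δ = 13.57°  ✓
  (0,4): δ = 46.83°  ✓
  (0,5): δ = 129.62°  ·
  (0,6): δ = 155.38°  ·
  (1,2): δ = 106.57°  ·
  (1,3): δ = 55.66°  ✓
  (1,4): δ = 4.75°  ✓
  (1,5): δ = 87.54°  ·
  (1,6): δ = 113.29°  ·
  (2,3): δ = 129.09°  ·
  (2,4): δ = 68.68°  ·
  (2,5): δ = 14.11°  ✓
  (2,6): δ = 39.87°  ✓
  (3,4): δ = 119.59°  ·
  (3,5): δ = 36.80°  ✓
  (3,6): δ = 11.04°  ✓
  (4,5): δ = 97.21°  ·
  (4,6): δ = 71.45°  ·
  (5,6): δ = 154.24°  ·
antipodal pairs: 8

count = 8; pairs: (0,3), (0,4), (1,3), (1,4), (2,5), (2,6), (3,5), (3,6)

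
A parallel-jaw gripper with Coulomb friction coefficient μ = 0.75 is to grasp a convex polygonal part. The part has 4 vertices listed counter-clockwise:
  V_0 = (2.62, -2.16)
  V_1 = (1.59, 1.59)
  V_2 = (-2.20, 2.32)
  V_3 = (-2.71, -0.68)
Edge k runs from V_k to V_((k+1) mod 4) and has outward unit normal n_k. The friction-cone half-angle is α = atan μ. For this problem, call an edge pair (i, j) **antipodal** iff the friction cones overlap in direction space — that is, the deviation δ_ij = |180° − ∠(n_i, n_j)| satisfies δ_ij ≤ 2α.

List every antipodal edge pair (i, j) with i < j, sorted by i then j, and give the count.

count = 3; pairs: (0,2), (0,3), (1,3)

α = atan 0.75 = 36.87°;  2α = 73.74°
n_0 = (+0.9643, +0.2649)
n_1 = (+0.1891, +0.9820)
n_2 = (-0.9859, +0.1676)
n_3 = (-0.2676, -0.9635)
  (0,1): δ = 116.26°  ·
  (0,2): δ = 25.01°  ✓
  (0,3): δ = 59.12°  ✓
  (1,2): δ = 88.75°  ·
  (1,3): δ = 4.62°  ✓
  (2,3): δ = 95.87°  ·
antipodal pairs: 3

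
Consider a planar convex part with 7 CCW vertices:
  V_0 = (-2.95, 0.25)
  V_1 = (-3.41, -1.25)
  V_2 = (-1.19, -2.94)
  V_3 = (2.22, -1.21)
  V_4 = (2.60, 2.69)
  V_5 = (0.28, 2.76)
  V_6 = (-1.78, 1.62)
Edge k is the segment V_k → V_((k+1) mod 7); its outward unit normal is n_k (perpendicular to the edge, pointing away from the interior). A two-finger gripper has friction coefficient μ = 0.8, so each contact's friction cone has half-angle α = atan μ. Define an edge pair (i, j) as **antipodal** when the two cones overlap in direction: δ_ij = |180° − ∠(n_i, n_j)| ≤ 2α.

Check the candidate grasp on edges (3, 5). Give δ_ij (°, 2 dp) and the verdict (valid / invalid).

α = atan 0.8 = 38.66°;  2α = 77.32°
edge 3: e_3 = (+0.38, +3.90);  n_3 = (+0.9953, -0.0970)
edge 5: e_5 = (-2.06, -1.14);  n_5 = (-0.4842, +0.8750)
∠(n_3, n_5) = 124.53°
δ = |180° − 124.53°| = 55.47°
55.47° ≤ 2α = 77.32°  →  valid

δ = 55.47°, valid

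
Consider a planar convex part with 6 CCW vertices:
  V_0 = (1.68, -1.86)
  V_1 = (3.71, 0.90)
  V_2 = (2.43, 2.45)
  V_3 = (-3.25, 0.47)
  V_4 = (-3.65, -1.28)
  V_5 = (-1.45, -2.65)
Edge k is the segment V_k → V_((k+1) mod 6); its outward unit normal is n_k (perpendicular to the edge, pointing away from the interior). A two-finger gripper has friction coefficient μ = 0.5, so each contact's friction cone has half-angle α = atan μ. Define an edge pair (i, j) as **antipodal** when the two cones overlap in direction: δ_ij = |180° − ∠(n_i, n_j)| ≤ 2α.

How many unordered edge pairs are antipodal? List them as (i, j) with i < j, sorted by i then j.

α = atan 0.5 = 26.57°;  2α = 53.13°
n_0 = (+0.8056, -0.5925)
n_1 = (+0.7711, +0.6368)
n_2 = (-0.3292, +0.9443)
n_3 = (-0.9749, +0.2228)
n_4 = (-0.5286, -0.8489)
n_5 = (+0.2447, -0.9696)
  (0,1): δ = 104.12°  ·
  (0,2): δ = 34.45°  ✓
  (0,3): δ = 23.46°  ✓
  (0,4): δ = 94.42°  ·
  (0,5): δ = 140.50°  ·
  (1,2): δ = 110.33°  ·
  (1,3): δ = 52.43°  ✓
  (1,4): δ = 18.54°  ✓
  (1,5): δ = 64.62°  ·
  (2,3): δ = 122.09°  ·
  (2,4): δ = 51.13°  ✓
  (2,5): δ = 5.05°  ✓
  (3,4): δ = 109.04°  ·
  (3,5): δ = 62.96°  ·
  (4,5): δ = 133.92°  ·
antipodal pairs: 6

count = 6; pairs: (0,2), (0,3), (1,3), (1,4), (2,4), (2,5)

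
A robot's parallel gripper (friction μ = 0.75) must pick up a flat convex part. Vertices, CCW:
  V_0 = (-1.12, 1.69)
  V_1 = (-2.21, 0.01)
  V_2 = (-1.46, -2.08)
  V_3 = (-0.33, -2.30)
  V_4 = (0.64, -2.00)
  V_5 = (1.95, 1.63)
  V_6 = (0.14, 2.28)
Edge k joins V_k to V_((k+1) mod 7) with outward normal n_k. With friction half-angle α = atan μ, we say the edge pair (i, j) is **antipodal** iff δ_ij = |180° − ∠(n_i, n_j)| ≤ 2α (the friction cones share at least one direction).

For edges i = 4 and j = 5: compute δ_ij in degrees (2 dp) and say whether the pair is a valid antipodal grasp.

α = atan 0.75 = 36.87°;  2α = 73.74°
edge 4: e_4 = (+1.31, +3.63);  n_4 = (+0.9406, -0.3395)
edge 5: e_5 = (-1.81, +0.65);  n_5 = (+0.3380, +0.9412)
∠(n_4, n_5) = 90.09°
δ = |180° − 90.09°| = 89.91°
89.91° > 2α = 73.74°  →  invalid

δ = 89.91°, invalid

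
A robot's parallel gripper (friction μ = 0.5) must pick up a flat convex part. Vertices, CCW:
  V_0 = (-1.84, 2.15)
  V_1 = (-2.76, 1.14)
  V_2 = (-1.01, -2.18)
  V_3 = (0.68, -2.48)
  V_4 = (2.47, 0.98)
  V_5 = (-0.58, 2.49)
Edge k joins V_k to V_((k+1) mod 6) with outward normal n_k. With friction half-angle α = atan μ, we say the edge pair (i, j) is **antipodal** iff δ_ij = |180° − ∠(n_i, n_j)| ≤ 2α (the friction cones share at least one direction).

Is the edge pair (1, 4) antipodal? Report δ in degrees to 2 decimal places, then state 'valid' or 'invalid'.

δ = 35.87°, valid

α = atan 0.5 = 26.57°;  2α = 53.13°
edge 1: e_1 = (+1.75, -3.32);  n_1 = (-0.8846, -0.4663)
edge 4: e_4 = (-3.05, +1.51);  n_4 = (+0.4437, +0.8962)
∠(n_1, n_4) = 144.13°
δ = |180° − 144.13°| = 35.87°
35.87° ≤ 2α = 53.13°  →  valid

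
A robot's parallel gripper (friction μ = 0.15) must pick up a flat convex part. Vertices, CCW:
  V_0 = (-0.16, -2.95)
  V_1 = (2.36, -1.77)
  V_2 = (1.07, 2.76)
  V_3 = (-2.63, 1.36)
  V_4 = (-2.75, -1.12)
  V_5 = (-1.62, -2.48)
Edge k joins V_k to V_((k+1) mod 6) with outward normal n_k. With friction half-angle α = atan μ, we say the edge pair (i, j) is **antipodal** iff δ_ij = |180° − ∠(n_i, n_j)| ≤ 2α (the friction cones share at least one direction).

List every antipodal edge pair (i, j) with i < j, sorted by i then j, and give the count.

α = atan 0.15 = 8.53°;  2α = 17.06°
n_0 = (+0.4241, -0.9056)
n_1 = (+0.9618, +0.2739)
n_2 = (-0.3539, +0.9353)
n_3 = (-0.9988, +0.0483)
n_4 = (-0.7691, -0.6391)
n_5 = (-0.3064, -0.9519)
  (0,1): δ = 99.20°  ·
  (0,2): δ = 4.37°  ✓
  (0,3): δ = 62.14°  ·
  (0,4): δ = 104.63°  ·
  (0,5): δ = 137.06°  ·
  (1,2): δ = 85.17°  ·
  (1,3): δ = 18.67°  ·
  (1,4): δ = 23.83°  ·
  (1,5): δ = 56.26°  ·
  (2,3): δ = 113.50°  ·
  (2,4): δ = 71.00°  ·
  (2,5): δ = 38.57°  ·
  (3,4): δ = 137.51°  ·
  (3,5): δ = 105.07°  ·
  (4,5): δ = 147.57°  ·
antipodal pairs: 1

count = 1; pairs: (0,2)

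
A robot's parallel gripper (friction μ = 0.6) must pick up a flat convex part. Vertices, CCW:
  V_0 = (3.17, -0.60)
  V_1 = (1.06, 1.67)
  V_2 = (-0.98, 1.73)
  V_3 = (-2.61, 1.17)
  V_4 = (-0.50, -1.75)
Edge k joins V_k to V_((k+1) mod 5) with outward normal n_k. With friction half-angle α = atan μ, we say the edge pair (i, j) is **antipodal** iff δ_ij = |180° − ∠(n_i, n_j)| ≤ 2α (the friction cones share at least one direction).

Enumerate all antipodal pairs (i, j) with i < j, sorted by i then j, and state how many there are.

α = atan 0.6 = 30.96°;  2α = 61.93°
n_0 = (+0.7324, +0.6808)
n_1 = (+0.0294, +0.9996)
n_2 = (-0.3249, +0.9457)
n_3 = (-0.8105, -0.5857)
n_4 = (+0.2990, -0.9542)
  (0,1): δ = 134.59°  ·
  (0,2): δ = 113.95°  ·
  (0,3): δ = 7.06°  ✓
  (0,4): δ = 64.49°  ·
  (1,2): δ = 159.35°  ·
  (1,3): δ = 52.46°  ✓
  (1,4): δ = 19.08°  ✓
  (2,3): δ = 73.11°  ·
  (2,4): δ = 1.56°  ✓
  (3,4): δ = 108.45°  ·
antipodal pairs: 4

count = 4; pairs: (0,3), (1,3), (1,4), (2,4)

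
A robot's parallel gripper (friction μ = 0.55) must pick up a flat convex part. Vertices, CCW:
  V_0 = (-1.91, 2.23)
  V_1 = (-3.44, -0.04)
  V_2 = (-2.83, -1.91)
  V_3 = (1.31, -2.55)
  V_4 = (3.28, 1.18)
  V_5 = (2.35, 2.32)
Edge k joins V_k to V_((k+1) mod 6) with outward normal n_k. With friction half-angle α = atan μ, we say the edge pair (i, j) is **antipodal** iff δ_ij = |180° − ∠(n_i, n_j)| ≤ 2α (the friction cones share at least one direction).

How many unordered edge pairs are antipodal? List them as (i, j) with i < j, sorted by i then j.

α = atan 0.55 = 28.81°;  2α = 57.62°
n_0 = (-0.8292, +0.5589)
n_1 = (-0.9507, -0.3101)
n_2 = (-0.1528, -0.9883)
n_3 = (+0.8842, -0.4670)
n_4 = (+0.7749, +0.6321)
n_5 = (-0.0211, +0.9998)
  (0,1): δ = 127.95°  ·
  (0,2): δ = 64.81°  ·
  (0,3): δ = 6.14°  ✓
  (0,4): δ = 73.19°  ·
  (0,5): δ = 125.19°  ·
  (1,2): δ = 116.85°  ·
  (1,3): δ = 45.91°  ✓
  (1,4): δ = 21.14°  ✓
  (1,5): δ = 73.14°  ·
  (2,3): δ = 109.05°  ·
  (2,4): δ = 42.01°  ✓
  (2,5): δ = 10.00°  ✓
  (3,4): δ = 112.95°  ·
  (3,5): δ = 60.95°  ·
  (4,5): δ = 128.00°  ·
antipodal pairs: 5

count = 5; pairs: (0,3), (1,3), (1,4), (2,4), (2,5)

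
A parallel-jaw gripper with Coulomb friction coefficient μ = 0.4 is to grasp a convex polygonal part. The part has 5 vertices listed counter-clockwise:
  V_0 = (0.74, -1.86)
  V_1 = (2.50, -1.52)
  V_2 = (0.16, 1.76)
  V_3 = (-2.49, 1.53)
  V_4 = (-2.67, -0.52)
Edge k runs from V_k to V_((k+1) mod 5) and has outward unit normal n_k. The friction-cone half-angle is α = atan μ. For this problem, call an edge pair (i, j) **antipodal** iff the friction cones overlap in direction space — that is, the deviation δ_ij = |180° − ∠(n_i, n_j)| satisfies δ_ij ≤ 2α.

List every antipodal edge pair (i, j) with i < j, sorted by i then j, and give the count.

α = atan 0.4 = 21.80°;  2α = 43.60°
n_0 = (+0.1897, -0.9818)
n_1 = (+0.8141, +0.5808)
n_2 = (-0.0865, +0.9963)
n_3 = (-0.9962, +0.0875)
n_4 = (-0.3657, -0.9307)
  (0,1): δ = 65.43°  ·
  (0,2): δ = 5.97°  ✓
  (0,3): δ = 74.05°  ·
  (0,4): δ = 147.61°  ·
  (1,2): δ = 120.54°  ·
  (1,3): δ = 40.52°  ✓
  (1,4): δ = 33.04°  ✓
  (2,3): δ = 99.98°  ·
  (2,4): δ = 26.41°  ✓
  (3,4): δ = 106.43°  ·
antipodal pairs: 4

count = 4; pairs: (0,2), (1,3), (1,4), (2,4)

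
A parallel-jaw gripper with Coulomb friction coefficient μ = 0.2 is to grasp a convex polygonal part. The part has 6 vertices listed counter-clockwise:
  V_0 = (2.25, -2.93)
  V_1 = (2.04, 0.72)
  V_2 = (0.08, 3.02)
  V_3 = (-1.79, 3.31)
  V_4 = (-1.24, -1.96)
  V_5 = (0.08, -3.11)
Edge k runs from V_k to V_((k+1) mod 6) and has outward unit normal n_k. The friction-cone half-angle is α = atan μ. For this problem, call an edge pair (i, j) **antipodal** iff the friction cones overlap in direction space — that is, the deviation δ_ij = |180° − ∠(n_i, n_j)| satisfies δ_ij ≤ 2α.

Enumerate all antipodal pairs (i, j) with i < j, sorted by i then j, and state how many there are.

α = atan 0.2 = 11.31°;  2α = 22.62°
n_0 = (+0.9983, +0.0574)
n_1 = (+0.7611, +0.6486)
n_2 = (+0.1532, +0.9882)
n_3 = (-0.9946, -0.1038)
n_4 = (-0.6569, -0.7540)
n_5 = (+0.0827, -0.9966)
  (0,1): δ = 142.86°  ·
  (0,2): δ = 102.11°  ·
  (0,3): δ = 2.67°  ✓
  (0,4): δ = 45.64°  ·
  (0,5): δ = 91.45°  ·
  (1,2): δ = 139.25°  ·
  (1,3): δ = 34.48°  ·
  (1,4): δ = 8.50°  ✓
  (1,5): δ = 54.31°  ·
  (2,3): δ = 75.23°  ·
  (2,4): δ = 32.25°  ·
  (2,5): δ = 13.56°  ✓
  (3,4): δ = 137.02°  ·
  (3,5): δ = 91.22°  ·
  (4,5): δ = 134.20°  ·
antipodal pairs: 3

count = 3; pairs: (0,3), (1,4), (2,5)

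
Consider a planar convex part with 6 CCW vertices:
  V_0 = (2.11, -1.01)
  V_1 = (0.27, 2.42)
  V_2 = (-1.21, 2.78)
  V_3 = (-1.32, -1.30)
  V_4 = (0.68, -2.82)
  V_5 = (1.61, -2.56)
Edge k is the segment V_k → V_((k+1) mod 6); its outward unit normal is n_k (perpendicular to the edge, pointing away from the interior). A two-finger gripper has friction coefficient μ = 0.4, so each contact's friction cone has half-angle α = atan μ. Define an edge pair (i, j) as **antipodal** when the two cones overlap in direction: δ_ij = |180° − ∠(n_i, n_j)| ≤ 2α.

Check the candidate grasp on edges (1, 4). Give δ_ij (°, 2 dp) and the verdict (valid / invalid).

α = atan 0.4 = 21.80°;  2α = 43.60°
edge 1: e_1 = (-1.48, +0.36);  n_1 = (+0.2364, +0.9717)
edge 4: e_4 = (+0.93, +0.26);  n_4 = (+0.2692, -0.9631)
∠(n_1, n_4) = 150.71°
δ = |180° − 150.71°| = 29.29°
29.29° ≤ 2α = 43.60°  →  valid

δ = 29.29°, valid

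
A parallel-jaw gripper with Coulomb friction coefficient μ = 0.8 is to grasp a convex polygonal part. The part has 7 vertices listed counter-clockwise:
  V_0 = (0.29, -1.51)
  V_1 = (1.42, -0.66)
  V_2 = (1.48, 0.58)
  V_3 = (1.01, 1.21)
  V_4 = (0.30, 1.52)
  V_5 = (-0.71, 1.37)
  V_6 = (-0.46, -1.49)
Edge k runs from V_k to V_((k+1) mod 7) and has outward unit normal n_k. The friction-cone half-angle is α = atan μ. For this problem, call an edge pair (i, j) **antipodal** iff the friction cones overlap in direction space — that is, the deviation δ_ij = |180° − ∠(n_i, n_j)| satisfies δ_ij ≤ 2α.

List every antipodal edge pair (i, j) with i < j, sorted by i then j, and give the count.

count = 9; pairs: (0,3), (0,4), (0,5), (1,5), (2,5), (2,6), (3,5), (3,6), (4,6)

α = atan 0.8 = 38.66°;  2α = 77.32°
n_0 = (+0.6011, -0.7992)
n_1 = (+0.9988, -0.0483)
n_2 = (+0.8015, +0.5980)
n_3 = (+0.4001, +0.9165)
n_4 = (-0.1469, +0.9892)
n_5 = (-0.9962, -0.0871)
n_6 = (-0.0267, -0.9996)
  (0,1): δ = 129.72°  ·
  (0,2): δ = 90.23°  ·
  (0,3): δ = 60.54°  ✓
  (0,4): δ = 28.50°  ✓
  (0,5): δ = 58.04°  ✓
  (0,6): δ = 141.52°  ·
  (1,2): δ = 140.51°  ·
  (1,3): δ = 110.82°  ·
  (1,4): δ = 78.78°  ·
  (1,5): δ = 7.77°  ✓
  (1,6): δ = 91.24°  ·
  (2,3): δ = 150.31°  ·
  (2,4): δ = 118.28°  ·
  (2,5): δ = 31.73°  ✓
  (2,6): δ = 51.75°  ✓
  (3,4): δ = 147.97°  ·
  (3,5): δ = 61.42°  ✓
  (3,6): δ = 22.06°  ✓
  (4,5): δ = 93.45°  ·
  (4,6): δ = 9.98°  ✓
  (5,6): δ = 96.52°  ·
antipodal pairs: 9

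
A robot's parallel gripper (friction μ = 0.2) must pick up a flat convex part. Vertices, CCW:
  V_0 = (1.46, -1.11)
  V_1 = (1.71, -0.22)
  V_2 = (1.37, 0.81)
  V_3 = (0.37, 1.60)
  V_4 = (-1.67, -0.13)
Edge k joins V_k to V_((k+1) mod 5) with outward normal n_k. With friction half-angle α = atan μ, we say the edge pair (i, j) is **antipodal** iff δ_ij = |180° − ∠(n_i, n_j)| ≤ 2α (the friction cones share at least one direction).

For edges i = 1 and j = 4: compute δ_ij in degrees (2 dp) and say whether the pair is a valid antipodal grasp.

α = atan 0.2 = 11.31°;  2α = 22.62°
edge 1: e_1 = (-0.34, +1.03);  n_1 = (+0.9496, +0.3135)
edge 4: e_4 = (+3.13, -0.98);  n_4 = (-0.2988, -0.9543)
∠(n_1, n_4) = 125.65°
δ = |180° − 125.65°| = 54.35°
54.35° > 2α = 22.62°  →  invalid

δ = 54.35°, invalid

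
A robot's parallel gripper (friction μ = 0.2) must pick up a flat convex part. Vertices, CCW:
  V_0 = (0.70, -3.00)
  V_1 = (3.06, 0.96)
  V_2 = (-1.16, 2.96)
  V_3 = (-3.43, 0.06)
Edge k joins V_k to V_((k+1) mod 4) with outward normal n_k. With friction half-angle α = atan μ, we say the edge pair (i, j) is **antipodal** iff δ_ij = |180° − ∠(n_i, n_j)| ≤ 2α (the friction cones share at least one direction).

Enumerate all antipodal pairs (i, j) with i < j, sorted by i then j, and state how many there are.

count = 2; pairs: (0,2), (1,3)

α = atan 0.2 = 11.31°;  2α = 22.62°
n_0 = (+0.8590, -0.5119)
n_1 = (+0.4283, +0.9037)
n_2 = (-0.7874, +0.6164)
n_3 = (-0.5953, -0.8035)
  (0,1): δ = 84.56°  ·
  (0,2): δ = 7.26°  ✓
  (0,3): δ = 84.26°  ·
  (1,2): δ = 102.69°  ·
  (1,3): δ = 11.18°  ✓
  (2,3): δ = 88.48°  ·
antipodal pairs: 2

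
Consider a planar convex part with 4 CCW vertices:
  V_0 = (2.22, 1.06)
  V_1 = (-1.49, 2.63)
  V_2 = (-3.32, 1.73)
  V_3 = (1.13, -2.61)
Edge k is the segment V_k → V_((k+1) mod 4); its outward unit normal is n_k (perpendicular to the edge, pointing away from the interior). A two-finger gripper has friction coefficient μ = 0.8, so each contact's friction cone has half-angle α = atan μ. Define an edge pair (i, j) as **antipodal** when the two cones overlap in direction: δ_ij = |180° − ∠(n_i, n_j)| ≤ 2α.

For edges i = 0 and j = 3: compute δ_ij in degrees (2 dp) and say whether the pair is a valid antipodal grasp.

α = atan 0.8 = 38.66°;  2α = 77.32°
edge 0: e_0 = (-3.71, +1.57);  n_0 = (+0.3897, +0.9209)
edge 3: e_3 = (+1.09, +3.67);  n_3 = (+0.9586, -0.2847)
∠(n_0, n_3) = 83.60°
δ = |180° − 83.60°| = 96.40°
96.40° > 2α = 77.32°  →  invalid

δ = 96.40°, invalid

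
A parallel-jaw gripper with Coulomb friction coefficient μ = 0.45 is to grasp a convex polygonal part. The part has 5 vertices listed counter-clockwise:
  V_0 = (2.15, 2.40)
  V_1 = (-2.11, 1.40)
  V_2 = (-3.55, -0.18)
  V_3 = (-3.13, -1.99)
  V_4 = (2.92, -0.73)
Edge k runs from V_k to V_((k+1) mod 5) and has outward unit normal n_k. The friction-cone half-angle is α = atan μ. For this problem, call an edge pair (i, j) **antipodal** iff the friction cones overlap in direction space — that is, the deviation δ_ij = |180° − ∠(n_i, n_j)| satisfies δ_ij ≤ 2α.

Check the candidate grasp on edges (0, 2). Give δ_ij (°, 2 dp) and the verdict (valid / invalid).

δ = 90.15°, invalid

α = atan 0.45 = 24.23°;  2α = 48.46°
edge 0: e_0 = (-4.26, -1.00);  n_0 = (-0.2285, +0.9735)
edge 2: e_2 = (+0.42, -1.81);  n_2 = (-0.9741, -0.2260)
∠(n_0, n_2) = 89.85°
δ = |180° − 89.85°| = 90.15°
90.15° > 2α = 48.46°  →  invalid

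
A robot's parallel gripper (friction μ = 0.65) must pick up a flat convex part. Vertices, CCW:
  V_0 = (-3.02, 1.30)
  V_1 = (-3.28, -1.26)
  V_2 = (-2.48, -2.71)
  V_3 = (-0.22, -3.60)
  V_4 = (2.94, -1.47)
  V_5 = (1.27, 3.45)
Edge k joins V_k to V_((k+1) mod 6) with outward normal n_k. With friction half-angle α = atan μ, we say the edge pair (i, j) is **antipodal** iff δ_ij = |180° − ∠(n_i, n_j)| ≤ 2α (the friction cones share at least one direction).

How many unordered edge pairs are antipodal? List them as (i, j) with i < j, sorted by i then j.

count = 6; pairs: (0,3), (0,4), (1,4), (2,4), (2,5), (3,5)

α = atan 0.65 = 33.02°;  2α = 66.05°
n_0 = (-0.9949, +0.1010)
n_1 = (-0.8756, -0.4831)
n_2 = (-0.3664, -0.9305)
n_3 = (+0.5589, -0.8292)
n_4 = (+0.9469, +0.3214)
n_5 = (-0.4480, +0.8940)
  (0,1): δ = 145.31°  ·
  (0,2): δ = 105.70°  ·
  (0,3): δ = 50.22°  ✓
  (0,4): δ = 24.55°  ✓
  (0,5): δ = 122.42°  ·
  (1,2): δ = 140.38°  ·
  (1,3): δ = 84.90°  ·
  (1,4): δ = 10.14°  ✓
  (1,5): δ = 87.73°  ·
  (2,3): δ = 124.52°  ·
  (2,4): δ = 49.76°  ✓
  (2,5): δ = 48.11°  ✓
  (3,4): δ = 105.23°  ·
  (3,5): δ = 7.36°  ✓
  (4,5): δ = 82.13°  ·
antipodal pairs: 6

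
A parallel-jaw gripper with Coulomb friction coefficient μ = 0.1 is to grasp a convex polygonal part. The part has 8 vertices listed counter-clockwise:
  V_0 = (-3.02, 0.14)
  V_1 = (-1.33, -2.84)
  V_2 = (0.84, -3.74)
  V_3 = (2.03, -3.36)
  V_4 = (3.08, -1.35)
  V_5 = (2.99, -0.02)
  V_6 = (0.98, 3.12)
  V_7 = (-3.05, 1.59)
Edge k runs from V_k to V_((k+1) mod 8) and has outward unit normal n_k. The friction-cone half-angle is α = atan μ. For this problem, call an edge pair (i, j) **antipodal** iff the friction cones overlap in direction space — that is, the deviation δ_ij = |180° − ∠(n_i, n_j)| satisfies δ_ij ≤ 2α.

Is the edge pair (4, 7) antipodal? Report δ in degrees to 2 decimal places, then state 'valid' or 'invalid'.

α = atan 0.1 = 5.71°;  2α = 11.42°
edge 4: e_4 = (-0.09, +1.33);  n_4 = (+0.9977, +0.0675)
edge 7: e_7 = (+0.03, -1.45);  n_7 = (-0.9998, -0.0207)
∠(n_4, n_7) = 177.31°
δ = |180° − 177.31°| = 2.69°
2.69° ≤ 2α = 11.42°  →  valid

δ = 2.69°, valid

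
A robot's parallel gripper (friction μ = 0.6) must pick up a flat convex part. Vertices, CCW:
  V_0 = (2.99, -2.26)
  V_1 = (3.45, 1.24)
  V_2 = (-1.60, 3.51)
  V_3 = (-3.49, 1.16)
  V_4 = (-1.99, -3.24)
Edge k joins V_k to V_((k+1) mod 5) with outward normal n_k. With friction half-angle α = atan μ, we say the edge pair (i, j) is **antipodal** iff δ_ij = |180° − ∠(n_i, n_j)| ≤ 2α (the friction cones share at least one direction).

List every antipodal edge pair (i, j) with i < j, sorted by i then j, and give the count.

α = atan 0.6 = 30.96°;  2α = 61.93°
n_0 = (+0.9915, -0.1303)
n_1 = (+0.4100, +0.9121)
n_2 = (-0.7792, +0.6267)
n_3 = (-0.9465, -0.3227)
n_4 = (+0.1931, -0.9812)
  (0,1): δ = 106.72°  ·
  (0,2): δ = 31.32°  ✓
  (0,3): δ = 26.31°  ✓
  (0,4): δ = 108.62°  ·
  (1,2): δ = 104.60°  ·
  (1,3): δ = 46.97°  ✓
  (1,4): δ = 35.34°  ✓
  (2,3): δ = 122.37°  ·
  (2,4): δ = 40.06°  ✓
  (3,4): δ = 97.69°  ·
antipodal pairs: 5

count = 5; pairs: (0,2), (0,3), (1,3), (1,4), (2,4)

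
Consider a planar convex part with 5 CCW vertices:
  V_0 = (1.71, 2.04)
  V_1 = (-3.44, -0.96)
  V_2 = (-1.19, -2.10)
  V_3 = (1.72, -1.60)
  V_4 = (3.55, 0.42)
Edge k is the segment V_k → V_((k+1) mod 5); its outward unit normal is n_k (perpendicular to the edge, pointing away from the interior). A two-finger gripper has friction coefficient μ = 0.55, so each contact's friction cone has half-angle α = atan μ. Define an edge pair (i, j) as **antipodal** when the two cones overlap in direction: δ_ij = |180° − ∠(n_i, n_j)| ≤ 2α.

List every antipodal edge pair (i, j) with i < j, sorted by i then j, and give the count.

count = 5; pairs: (0,1), (0,2), (0,3), (1,4), (2,4)

α = atan 0.55 = 28.81°;  2α = 57.62°
n_0 = (-0.5033, +0.8641)
n_1 = (-0.4520, -0.8920)
n_2 = (+0.1693, -0.9856)
n_3 = (+0.7411, -0.6714)
n_4 = (+0.6608, +0.7506)
  (0,1): δ = 57.09°  ✓
  (0,2): δ = 20.47°  ✓
  (0,3): δ = 17.60°  ✓
  (0,4): δ = 108.42°  ·
  (1,2): δ = 143.38°  ·
  (1,3): δ = 105.30°  ·
  (1,4): δ = 14.49°  ✓
  (2,3): δ = 141.92°  ·
  (2,4): δ = 51.11°  ✓
  (3,4): δ = 89.19°  ·
antipodal pairs: 5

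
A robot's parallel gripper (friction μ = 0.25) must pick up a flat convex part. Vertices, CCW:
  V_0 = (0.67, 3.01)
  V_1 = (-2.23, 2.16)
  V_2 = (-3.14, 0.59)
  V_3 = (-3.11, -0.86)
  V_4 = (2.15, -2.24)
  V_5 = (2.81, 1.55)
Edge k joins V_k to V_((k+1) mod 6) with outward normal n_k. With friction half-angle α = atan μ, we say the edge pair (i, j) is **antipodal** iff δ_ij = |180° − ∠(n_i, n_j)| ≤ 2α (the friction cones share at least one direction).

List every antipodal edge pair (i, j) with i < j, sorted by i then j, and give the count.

count = 3; pairs: (1,4), (2,4), (3,5)

α = atan 0.25 = 14.04°;  2α = 28.07°
n_0 = (-0.2813, +0.9596)
n_1 = (-0.8652, +0.5015)
n_2 = (-0.9998, -0.0207)
n_3 = (-0.2538, -0.9673)
n_4 = (+0.9852, -0.1716)
n_5 = (+0.5636, +0.8261)
  (0,1): δ = 136.43°  ·
  (0,2): δ = 105.15°  ·
  (0,3): δ = 31.04°  ·
  (0,4): δ = 63.79°  ·
  (0,5): δ = 129.36°  ·
  (1,2): δ = 148.72°  ·
  (1,3): δ = 74.60°  ·
  (1,4): δ = 20.22°  ✓
  (1,5): δ = 85.79°  ·
  (2,3): δ = 105.89°  ·
  (2,4): δ = 11.06°  ✓
  (2,5): δ = 54.51°  ·
  (3,4): δ = 85.18°  ·
  (3,5): δ = 19.60°  ✓
  (4,5): δ = 114.42°  ·
antipodal pairs: 3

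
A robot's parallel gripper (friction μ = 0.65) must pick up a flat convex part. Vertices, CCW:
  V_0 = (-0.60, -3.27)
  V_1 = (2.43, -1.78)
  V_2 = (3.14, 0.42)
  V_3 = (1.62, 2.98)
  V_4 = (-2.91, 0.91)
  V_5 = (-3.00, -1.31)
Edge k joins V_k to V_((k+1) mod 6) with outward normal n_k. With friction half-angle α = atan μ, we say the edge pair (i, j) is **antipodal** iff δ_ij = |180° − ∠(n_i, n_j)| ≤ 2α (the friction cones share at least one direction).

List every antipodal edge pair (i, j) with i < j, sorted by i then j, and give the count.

count = 7; pairs: (0,3), (0,4), (1,3), (1,4), (2,4), (2,5), (3,5)

α = atan 0.65 = 33.02°;  2α = 66.05°
n_0 = (+0.4413, -0.8974)
n_1 = (+0.9517, -0.3071)
n_2 = (+0.8599, +0.5105)
n_3 = (-0.4156, +0.9095)
n_4 = (-0.9992, +0.0405)
n_5 = (-0.6325, -0.7745)
  (0,1): δ = 134.07°  ·
  (0,2): δ = 85.49°  ·
  (0,3): δ = 1.63°  ✓
  (0,4): δ = 61.49°  ✓
  (0,5): δ = 114.58°  ·
  (1,2): δ = 131.41°  ·
  (1,3): δ = 47.56°  ✓
  (1,4): δ = 15.56°  ✓
  (1,5): δ = 68.65°  ·
  (2,3): δ = 96.14°  ·
  (2,4): δ = 33.02°  ✓
  (2,5): δ = 20.06°  ✓
  (3,4): δ = 116.88°  ·
  (3,5): δ = 63.80°  ✓
  (4,5): δ = 126.92°  ·
antipodal pairs: 7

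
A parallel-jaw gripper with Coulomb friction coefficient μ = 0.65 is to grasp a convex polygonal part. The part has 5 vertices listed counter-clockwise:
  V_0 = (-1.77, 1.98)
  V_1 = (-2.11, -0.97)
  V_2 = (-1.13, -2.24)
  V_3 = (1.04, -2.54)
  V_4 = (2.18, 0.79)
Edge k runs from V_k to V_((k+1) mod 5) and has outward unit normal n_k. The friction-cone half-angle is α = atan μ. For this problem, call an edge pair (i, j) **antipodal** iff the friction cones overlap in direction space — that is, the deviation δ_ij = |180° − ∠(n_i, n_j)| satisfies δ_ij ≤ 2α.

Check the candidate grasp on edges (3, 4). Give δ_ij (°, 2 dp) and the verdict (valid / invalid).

δ = 87.87°, invalid

α = atan 0.65 = 33.02°;  2α = 66.05°
edge 3: e_3 = (+1.14, +3.33);  n_3 = (+0.9461, -0.3239)
edge 4: e_4 = (-3.95, +1.19);  n_4 = (+0.2885, +0.9575)
∠(n_3, n_4) = 92.13°
δ = |180° − 92.13°| = 87.87°
87.87° > 2α = 66.05°  →  invalid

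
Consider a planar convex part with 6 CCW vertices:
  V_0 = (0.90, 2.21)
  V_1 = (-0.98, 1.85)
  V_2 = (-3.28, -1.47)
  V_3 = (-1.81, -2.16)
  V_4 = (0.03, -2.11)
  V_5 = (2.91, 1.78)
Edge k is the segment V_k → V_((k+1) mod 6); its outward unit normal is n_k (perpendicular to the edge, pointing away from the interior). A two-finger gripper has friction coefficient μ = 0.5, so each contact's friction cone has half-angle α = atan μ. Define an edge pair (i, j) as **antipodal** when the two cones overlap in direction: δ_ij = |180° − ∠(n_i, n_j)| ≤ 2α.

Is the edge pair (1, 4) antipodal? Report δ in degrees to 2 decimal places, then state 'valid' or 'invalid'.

δ = 1.80°, valid

α = atan 0.5 = 26.57°;  2α = 53.13°
edge 1: e_1 = (-2.30, -3.32);  n_1 = (-0.8220, +0.5695)
edge 4: e_4 = (+2.88, +3.89);  n_4 = (+0.8037, -0.5950)
∠(n_1, n_4) = 178.20°
δ = |180° − 178.20°| = 1.80°
1.80° ≤ 2α = 53.13°  →  valid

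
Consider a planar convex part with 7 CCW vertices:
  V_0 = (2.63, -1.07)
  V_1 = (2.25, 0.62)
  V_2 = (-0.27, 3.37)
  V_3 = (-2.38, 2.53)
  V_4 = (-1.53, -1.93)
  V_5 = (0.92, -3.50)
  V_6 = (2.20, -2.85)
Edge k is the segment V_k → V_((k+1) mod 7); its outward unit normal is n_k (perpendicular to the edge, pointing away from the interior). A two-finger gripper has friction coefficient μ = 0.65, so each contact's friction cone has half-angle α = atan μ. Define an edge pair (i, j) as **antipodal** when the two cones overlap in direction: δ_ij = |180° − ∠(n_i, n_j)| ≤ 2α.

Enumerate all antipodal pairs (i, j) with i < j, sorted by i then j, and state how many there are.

count = 8; pairs: (0,3), (0,4), (1,3), (1,4), (2,4), (2,5), (2,6), (3,6)

α = atan 0.65 = 33.02°;  2α = 66.05°
n_0 = (+0.9756, +0.2194)
n_1 = (+0.7373, +0.6756)
n_2 = (-0.3699, +0.9291)
n_3 = (-0.9823, -0.1872)
n_4 = (-0.5395, -0.8420)
n_5 = (+0.4528, -0.8916)
n_6 = (+0.9720, -0.2348)
  (0,1): δ = 150.17°  ·
  (0,2): δ = 80.96°  ·
  (0,3): δ = 1.88°  ✓
  (0,4): δ = 44.68°  ✓
  (0,5): δ = 104.25°  ·
  (0,6): δ = 153.75°  ·
  (1,2): δ = 110.79°  ·
  (1,3): δ = 31.71°  ✓
  (1,4): δ = 14.85°  ✓
  (1,5): δ = 74.42°  ·
  (1,6): δ = 123.92°  ·
  (2,3): δ = 100.92°  ·
  (2,4): δ = 54.36°  ✓
  (2,5): δ = 5.21°  ✓
  (2,6): δ = 54.71°  ✓
  (3,4): δ = 133.44°  ·
  (3,5): δ = 73.87°  ·
  (3,6): δ = 24.37°  ✓
  (4,5): δ = 120.43°  ·
  (4,6): δ = 70.93°  ·
  (5,6): δ = 130.50°  ·
antipodal pairs: 8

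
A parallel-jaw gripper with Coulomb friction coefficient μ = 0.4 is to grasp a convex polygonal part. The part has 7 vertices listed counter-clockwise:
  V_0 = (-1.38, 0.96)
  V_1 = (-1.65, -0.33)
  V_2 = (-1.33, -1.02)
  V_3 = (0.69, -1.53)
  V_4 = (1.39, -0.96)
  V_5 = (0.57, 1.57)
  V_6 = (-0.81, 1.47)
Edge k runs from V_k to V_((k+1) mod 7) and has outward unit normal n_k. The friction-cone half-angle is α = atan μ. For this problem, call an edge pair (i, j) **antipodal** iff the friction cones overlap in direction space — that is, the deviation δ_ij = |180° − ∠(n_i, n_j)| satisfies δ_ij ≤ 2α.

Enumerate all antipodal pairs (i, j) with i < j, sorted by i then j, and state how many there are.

α = atan 0.4 = 21.80°;  2α = 43.60°
n_0 = (-0.9788, +0.2049)
n_1 = (-0.9072, -0.4207)
n_2 = (-0.2448, -0.9696)
n_3 = (+0.6314, -0.7754)
n_4 = (+0.9513, +0.3083)
n_5 = (-0.0723, +0.9974)
n_6 = (-0.6668, +0.7452)
  (0,1): δ = 143.30°  ·
  (0,2): δ = 92.35°  ·
  (0,3): δ = 39.02°  ✓
  (0,4): δ = 29.78°  ✓
  (0,5): δ = 105.97°  ·
  (0,6): δ = 143.64°  ·
  (1,2): δ = 129.05°  ·
  (1,3): δ = 75.72°  ·
  (1,4): δ = 6.92°  ✓
  (1,5): δ = 69.26°  ·
  (1,6): δ = 106.94°  ·
  (2,3): δ = 126.67°  ·
  (2,4): δ = 57.87°  ·
  (2,5): δ = 18.31°  ✓
  (2,6): δ = 55.99°  ·
  (3,4): δ = 111.20°  ·
  (3,5): δ = 35.01°  ✓
  (3,6): δ = 2.66°  ✓
  (4,5): δ = 103.81°  ·
  (4,6): δ = 66.14°  ·
  (5,6): δ = 142.32°  ·
antipodal pairs: 6

count = 6; pairs: (0,3), (0,4), (1,4), (2,5), (3,5), (3,6)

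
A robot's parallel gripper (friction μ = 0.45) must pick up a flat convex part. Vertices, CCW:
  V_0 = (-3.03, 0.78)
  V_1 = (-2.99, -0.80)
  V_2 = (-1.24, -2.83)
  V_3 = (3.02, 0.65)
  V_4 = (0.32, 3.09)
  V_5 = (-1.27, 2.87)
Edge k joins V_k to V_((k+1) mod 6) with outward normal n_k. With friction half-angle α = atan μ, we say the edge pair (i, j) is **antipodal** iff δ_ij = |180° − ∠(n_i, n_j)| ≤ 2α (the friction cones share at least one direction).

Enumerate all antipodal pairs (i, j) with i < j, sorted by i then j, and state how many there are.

count = 4; pairs: (0,3), (1,3), (2,4), (2,5)

α = atan 0.45 = 24.23°;  2α = 48.46°
n_0 = (-0.9997, -0.0253)
n_1 = (-0.7574, -0.6529)
n_2 = (+0.6326, -0.7744)
n_3 = (+0.6705, +0.7419)
n_4 = (-0.1371, +0.9906)
n_5 = (-0.7649, +0.6441)
  (0,1): δ = 140.69°  ·
  (0,2): δ = 52.20°  ·
  (0,3): δ = 46.45°  ✓
  (0,4): δ = 96.43°  ·
  (0,5): δ = 138.45°  ·
  (1,2): δ = 91.52°  ·
  (1,3): δ = 7.13°  ✓
  (1,4): δ = 57.11°  ·
  (1,5): δ = 99.14°  ·
  (2,3): δ = 81.35°  ·
  (2,4): δ = 31.37°  ✓
  (2,5): δ = 10.65°  ✓
  (3,4): δ = 130.02°  ·
  (3,5): δ = 88.00°  ·
  (4,5): δ = 137.98°  ·
antipodal pairs: 4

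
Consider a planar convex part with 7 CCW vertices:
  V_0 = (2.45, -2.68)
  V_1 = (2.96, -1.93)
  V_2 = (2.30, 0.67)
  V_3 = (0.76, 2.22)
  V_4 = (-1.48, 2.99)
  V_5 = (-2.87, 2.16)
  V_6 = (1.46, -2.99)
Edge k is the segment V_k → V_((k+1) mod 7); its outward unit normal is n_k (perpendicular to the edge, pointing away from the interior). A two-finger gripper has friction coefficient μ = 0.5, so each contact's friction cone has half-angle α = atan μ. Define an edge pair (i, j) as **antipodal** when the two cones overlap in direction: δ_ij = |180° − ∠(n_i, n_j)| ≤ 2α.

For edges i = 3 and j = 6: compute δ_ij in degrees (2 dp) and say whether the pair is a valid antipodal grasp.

α = atan 0.5 = 26.57°;  2α = 53.13°
edge 3: e_3 = (-2.24, +0.77);  n_3 = (+0.3251, +0.9457)
edge 6: e_6 = (+0.99, +0.31);  n_6 = (+0.2988, -0.9543)
∠(n_3, n_6) = 143.64°
δ = |180° − 143.64°| = 36.36°
36.36° ≤ 2α = 53.13°  →  valid

δ = 36.36°, valid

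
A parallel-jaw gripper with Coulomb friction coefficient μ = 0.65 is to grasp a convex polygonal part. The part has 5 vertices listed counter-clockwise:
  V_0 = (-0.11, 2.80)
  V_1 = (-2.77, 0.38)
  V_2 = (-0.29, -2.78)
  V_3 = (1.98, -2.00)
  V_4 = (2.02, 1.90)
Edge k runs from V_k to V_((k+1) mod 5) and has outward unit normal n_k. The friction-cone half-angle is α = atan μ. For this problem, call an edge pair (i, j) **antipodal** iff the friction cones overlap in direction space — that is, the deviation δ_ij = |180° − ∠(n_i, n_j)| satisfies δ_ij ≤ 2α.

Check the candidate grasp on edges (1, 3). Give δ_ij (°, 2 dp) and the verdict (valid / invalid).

α = atan 0.65 = 33.02°;  2α = 66.05°
edge 1: e_1 = (+2.48, -3.16);  n_1 = (-0.7867, -0.6174)
edge 3: e_3 = (+0.04, +3.90);  n_3 = (+0.9999, -0.0103)
∠(n_1, n_3) = 141.29°
δ = |180° − 141.29°| = 38.71°
38.71° ≤ 2α = 66.05°  →  valid

δ = 38.71°, valid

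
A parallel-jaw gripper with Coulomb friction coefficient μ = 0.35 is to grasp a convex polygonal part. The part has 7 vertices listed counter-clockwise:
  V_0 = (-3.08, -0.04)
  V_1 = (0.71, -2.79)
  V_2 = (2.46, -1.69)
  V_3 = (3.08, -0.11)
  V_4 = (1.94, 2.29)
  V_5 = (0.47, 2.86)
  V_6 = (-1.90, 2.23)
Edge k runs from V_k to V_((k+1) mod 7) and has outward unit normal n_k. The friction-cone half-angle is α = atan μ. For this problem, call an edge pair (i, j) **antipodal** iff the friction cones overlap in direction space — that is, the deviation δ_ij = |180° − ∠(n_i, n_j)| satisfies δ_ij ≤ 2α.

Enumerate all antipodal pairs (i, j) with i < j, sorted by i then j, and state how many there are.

count = 5; pairs: (0,3), (0,4), (1,5), (1,6), (2,6)

α = atan 0.35 = 19.29°;  2α = 38.58°
n_0 = (-0.5873, -0.8094)
n_1 = (+0.5322, -0.8466)
n_2 = (+0.9309, -0.3653)
n_3 = (+0.9033, +0.4291)
n_4 = (+0.3615, +0.9324)
n_5 = (-0.2569, +0.9664)
n_6 = (-0.8873, +0.4612)
  (0,1): δ = 111.88°  ·
  (0,2): δ = 75.46°  ·
  (0,3): δ = 28.63°  ✓
  (0,4): δ = 14.77°  ✓
  (0,5): δ = 50.85°  ·
  (0,6): δ = 98.50°  ·
  (1,2): δ = 143.58°  ·
  (1,3): δ = 96.74°  ·
  (1,4): δ = 53.35°  ·
  (1,5): δ = 17.27°  ✓
  (1,6): δ = 30.38°  ✓
  (2,3): δ = 133.17°  ·
  (2,4): δ = 89.77°  ·
  (2,5): δ = 53.69°  ·
  (2,6): δ = 6.04°  ✓
  (3,4): δ = 136.60°  ·
  (3,5): δ = 100.52°  ·
  (3,6): δ = 52.87°  ·
  (4,5): δ = 143.92°  ·
  (4,6): δ = 96.27°  ·
  (5,6): δ = 132.35°  ·
antipodal pairs: 5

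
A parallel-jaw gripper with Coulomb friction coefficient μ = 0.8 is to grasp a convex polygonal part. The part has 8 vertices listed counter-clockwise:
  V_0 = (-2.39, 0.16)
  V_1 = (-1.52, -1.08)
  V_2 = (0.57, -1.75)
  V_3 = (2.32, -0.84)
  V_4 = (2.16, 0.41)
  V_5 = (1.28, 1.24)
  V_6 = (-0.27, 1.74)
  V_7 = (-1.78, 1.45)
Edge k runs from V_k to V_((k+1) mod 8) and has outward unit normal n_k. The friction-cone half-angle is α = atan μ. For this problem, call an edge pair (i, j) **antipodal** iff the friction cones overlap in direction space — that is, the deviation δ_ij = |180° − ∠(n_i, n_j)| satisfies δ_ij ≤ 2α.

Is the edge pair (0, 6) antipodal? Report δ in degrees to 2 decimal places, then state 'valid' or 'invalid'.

α = atan 0.8 = 38.66°;  2α = 77.32°
edge 0: e_0 = (+0.87, -1.24);  n_0 = (-0.8186, -0.5743)
edge 6: e_6 = (-1.51, -0.29);  n_6 = (-0.1886, +0.9821)
∠(n_0, n_6) = 114.18°
δ = |180° − 114.18°| = 65.82°
65.82° ≤ 2α = 77.32°  →  valid

δ = 65.82°, valid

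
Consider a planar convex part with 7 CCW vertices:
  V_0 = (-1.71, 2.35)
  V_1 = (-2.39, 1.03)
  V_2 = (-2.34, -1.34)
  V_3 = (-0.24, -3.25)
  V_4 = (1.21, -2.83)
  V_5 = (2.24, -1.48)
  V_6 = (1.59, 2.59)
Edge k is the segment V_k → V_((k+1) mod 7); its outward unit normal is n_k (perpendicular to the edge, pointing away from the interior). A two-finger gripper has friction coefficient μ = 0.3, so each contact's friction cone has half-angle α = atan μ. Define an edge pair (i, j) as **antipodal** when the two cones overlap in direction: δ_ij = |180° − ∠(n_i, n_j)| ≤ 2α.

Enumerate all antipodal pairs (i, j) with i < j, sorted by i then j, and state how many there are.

count = 3; pairs: (0,4), (1,5), (3,6)

α = atan 0.3 = 16.70°;  2α = 33.40°
n_0 = (-0.8890, +0.4580)
n_1 = (-0.9998, -0.0211)
n_2 = (-0.6728, -0.7398)
n_3 = (+0.2782, -0.9605)
n_4 = (+0.7950, -0.6066)
n_5 = (+0.9875, +0.1577)
n_6 = (-0.0725, +0.9974)
  (0,1): δ = 151.54°  ·
  (0,2): δ = 105.03°  ·
  (0,3): δ = 46.59°  ·
  (0,4): δ = 10.09°  ✓
  (0,5): δ = 36.33°  ·
  (0,6): δ = 121.41°  ·
  (1,2): δ = 133.50°  ·
  (1,3): δ = 75.05°  ·
  (1,4): δ = 38.55°  ·
  (1,5): δ = 7.87°  ✓
  (1,6): δ = 92.95°  ·
  (2,3): δ = 121.56°  ·
  (2,4): δ = 85.06°  ·
  (2,5): δ = 38.64°  ·
  (2,6): δ = 46.45°  ·
  (3,4): δ = 143.50°  ·
  (3,5): δ = 97.08°  ·
  (3,6): δ = 11.99°  ✓
  (4,5): δ = 133.58°  ·
  (4,6): δ = 48.50°  ·
  (5,6): δ = 94.91°  ·
antipodal pairs: 3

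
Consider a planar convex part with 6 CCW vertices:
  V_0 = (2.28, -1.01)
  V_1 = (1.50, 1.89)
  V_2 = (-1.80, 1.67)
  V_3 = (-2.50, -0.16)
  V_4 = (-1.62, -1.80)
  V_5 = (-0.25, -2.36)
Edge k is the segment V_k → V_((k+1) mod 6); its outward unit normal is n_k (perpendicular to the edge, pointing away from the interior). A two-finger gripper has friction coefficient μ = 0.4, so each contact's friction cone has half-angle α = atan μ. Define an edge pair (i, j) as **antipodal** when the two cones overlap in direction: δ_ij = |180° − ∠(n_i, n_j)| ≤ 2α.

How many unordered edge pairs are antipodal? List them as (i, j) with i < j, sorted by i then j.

count = 5; pairs: (0,2), (0,3), (1,4), (1,5), (2,5)

α = atan 0.4 = 21.80°;  2α = 43.60°
n_0 = (+0.9657, +0.2597)
n_1 = (-0.0665, +0.9978)
n_2 = (-0.9340, +0.3573)
n_3 = (-0.8812, -0.4728)
n_4 = (-0.3784, -0.9257)
n_5 = (+0.4708, -0.8823)
  (0,1): δ = 101.24°  ·
  (0,2): δ = 35.99°  ✓
  (0,3): δ = 13.16°  ✓
  (0,4): δ = 52.71°  ·
  (0,5): δ = 103.03°  ·
  (1,2): δ = 114.75°  ·
  (1,3): δ = 65.60°  ·
  (1,4): δ = 26.05°  ✓
  (1,5): δ = 24.27°  ✓
  (2,3): δ = 130.85°  ·
  (2,4): δ = 91.30°  ·
  (2,5): δ = 40.98°  ✓
  (3,4): δ = 140.45°  ·
  (3,5): δ = 90.13°  ·
  (4,5): δ = 129.68°  ·
antipodal pairs: 5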